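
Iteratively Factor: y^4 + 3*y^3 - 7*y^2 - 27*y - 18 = (y - 3)*(y^3 + 6*y^2 + 11*y + 6) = (y - 3)*(y + 1)*(y^2 + 5*y + 6) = (y - 3)*(y + 1)*(y + 2)*(y + 3)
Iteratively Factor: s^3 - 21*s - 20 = (s + 4)*(s^2 - 4*s - 5) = (s + 1)*(s + 4)*(s - 5)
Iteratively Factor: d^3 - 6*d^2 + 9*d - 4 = (d - 4)*(d^2 - 2*d + 1) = (d - 4)*(d - 1)*(d - 1)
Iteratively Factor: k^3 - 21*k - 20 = (k - 5)*(k^2 + 5*k + 4) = (k - 5)*(k + 4)*(k + 1)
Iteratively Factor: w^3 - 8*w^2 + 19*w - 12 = (w - 1)*(w^2 - 7*w + 12) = (w - 3)*(w - 1)*(w - 4)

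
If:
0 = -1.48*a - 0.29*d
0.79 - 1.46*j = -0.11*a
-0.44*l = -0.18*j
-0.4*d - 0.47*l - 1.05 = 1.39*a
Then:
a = 1.81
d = -9.25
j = 0.68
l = 0.28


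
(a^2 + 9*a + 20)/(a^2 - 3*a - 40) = (a + 4)/(a - 8)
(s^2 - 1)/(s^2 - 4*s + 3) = (s + 1)/(s - 3)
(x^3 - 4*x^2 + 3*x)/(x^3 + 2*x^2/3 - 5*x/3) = 3*(x - 3)/(3*x + 5)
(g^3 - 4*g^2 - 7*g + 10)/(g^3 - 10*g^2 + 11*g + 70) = (g - 1)/(g - 7)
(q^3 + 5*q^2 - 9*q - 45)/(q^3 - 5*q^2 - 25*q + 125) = (q^2 - 9)/(q^2 - 10*q + 25)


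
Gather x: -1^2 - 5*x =-5*x - 1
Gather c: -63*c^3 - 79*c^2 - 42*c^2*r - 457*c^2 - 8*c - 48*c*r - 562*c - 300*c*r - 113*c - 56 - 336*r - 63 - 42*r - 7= -63*c^3 + c^2*(-42*r - 536) + c*(-348*r - 683) - 378*r - 126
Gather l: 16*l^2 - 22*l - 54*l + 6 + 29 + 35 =16*l^2 - 76*l + 70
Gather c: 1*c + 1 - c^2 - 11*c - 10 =-c^2 - 10*c - 9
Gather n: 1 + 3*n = 3*n + 1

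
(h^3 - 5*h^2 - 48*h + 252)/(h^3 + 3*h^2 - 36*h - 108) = (h^2 + h - 42)/(h^2 + 9*h + 18)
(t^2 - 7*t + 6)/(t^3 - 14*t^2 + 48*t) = (t - 1)/(t*(t - 8))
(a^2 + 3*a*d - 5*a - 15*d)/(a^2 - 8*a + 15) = (a + 3*d)/(a - 3)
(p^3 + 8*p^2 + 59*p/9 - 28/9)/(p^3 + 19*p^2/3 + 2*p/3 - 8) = (3*p^2 + 20*p - 7)/(3*(p^2 + 5*p - 6))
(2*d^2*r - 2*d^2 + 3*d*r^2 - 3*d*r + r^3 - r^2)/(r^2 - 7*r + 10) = (2*d^2*r - 2*d^2 + 3*d*r^2 - 3*d*r + r^3 - r^2)/(r^2 - 7*r + 10)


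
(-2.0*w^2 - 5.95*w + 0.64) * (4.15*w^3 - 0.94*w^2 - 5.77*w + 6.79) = -8.3*w^5 - 22.8125*w^4 + 19.789*w^3 + 20.1499*w^2 - 44.0933*w + 4.3456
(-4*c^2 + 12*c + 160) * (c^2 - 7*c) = -4*c^4 + 40*c^3 + 76*c^2 - 1120*c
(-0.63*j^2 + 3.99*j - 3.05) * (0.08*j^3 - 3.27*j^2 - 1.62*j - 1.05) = -0.0504*j^5 + 2.3793*j^4 - 12.2707*j^3 + 4.1712*j^2 + 0.751499999999999*j + 3.2025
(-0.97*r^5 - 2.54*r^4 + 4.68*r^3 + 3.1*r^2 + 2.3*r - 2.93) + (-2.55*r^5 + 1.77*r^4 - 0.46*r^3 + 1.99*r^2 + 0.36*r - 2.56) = -3.52*r^5 - 0.77*r^4 + 4.22*r^3 + 5.09*r^2 + 2.66*r - 5.49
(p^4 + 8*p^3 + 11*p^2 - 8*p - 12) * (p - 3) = p^5 + 5*p^4 - 13*p^3 - 41*p^2 + 12*p + 36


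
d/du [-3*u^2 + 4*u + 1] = 4 - 6*u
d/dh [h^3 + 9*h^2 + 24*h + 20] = 3*h^2 + 18*h + 24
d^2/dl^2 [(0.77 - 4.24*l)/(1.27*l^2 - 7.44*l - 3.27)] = ((2.54*l - 7.44)*(4.24*l - 0.77)*(5.08*l - 14.88) + (32.3088*l - 65.047)*(-1.27*l^2 + 7.44*l + 3.27))/(-1.27*l^2 + 7.44*l + 3.27)^3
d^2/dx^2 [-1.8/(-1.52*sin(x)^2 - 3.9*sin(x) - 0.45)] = (-16.63488*sin(x)^4 - 32.0112*sin(x)^3 + 2.49912*sin(x)^2 + 67.1814*sin(x) + 52.2936)/(1.52*sin(x)^2 + 3.9*sin(x) + 0.45)^3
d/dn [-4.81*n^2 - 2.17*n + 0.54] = -9.62*n - 2.17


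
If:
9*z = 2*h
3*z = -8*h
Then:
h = 0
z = 0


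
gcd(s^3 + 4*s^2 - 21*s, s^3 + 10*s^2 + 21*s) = s^2 + 7*s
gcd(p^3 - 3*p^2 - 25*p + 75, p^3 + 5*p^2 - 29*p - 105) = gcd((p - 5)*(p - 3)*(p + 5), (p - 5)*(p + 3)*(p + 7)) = p - 5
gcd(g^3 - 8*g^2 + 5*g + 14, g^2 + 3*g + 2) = g + 1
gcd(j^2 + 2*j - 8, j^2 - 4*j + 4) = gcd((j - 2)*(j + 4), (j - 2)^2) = j - 2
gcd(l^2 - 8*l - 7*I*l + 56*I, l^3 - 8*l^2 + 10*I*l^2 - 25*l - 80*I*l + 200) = l - 8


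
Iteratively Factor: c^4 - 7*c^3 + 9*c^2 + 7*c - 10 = (c - 1)*(c^3 - 6*c^2 + 3*c + 10) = (c - 2)*(c - 1)*(c^2 - 4*c - 5) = (c - 5)*(c - 2)*(c - 1)*(c + 1)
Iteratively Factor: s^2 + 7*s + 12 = (s + 3)*(s + 4)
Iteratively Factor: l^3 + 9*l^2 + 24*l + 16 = (l + 4)*(l^2 + 5*l + 4) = (l + 1)*(l + 4)*(l + 4)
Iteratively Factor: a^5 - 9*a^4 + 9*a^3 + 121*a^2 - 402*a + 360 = (a - 2)*(a^4 - 7*a^3 - 5*a^2 + 111*a - 180) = (a - 3)*(a - 2)*(a^3 - 4*a^2 - 17*a + 60) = (a - 3)^2*(a - 2)*(a^2 - a - 20) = (a - 3)^2*(a - 2)*(a + 4)*(a - 5)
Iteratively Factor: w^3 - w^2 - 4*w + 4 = (w - 2)*(w^2 + w - 2) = (w - 2)*(w - 1)*(w + 2)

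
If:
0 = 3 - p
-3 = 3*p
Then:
No Solution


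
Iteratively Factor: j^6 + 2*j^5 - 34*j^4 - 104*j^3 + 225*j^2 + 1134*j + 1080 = (j - 5)*(j^5 + 7*j^4 + j^3 - 99*j^2 - 270*j - 216) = (j - 5)*(j + 2)*(j^4 + 5*j^3 - 9*j^2 - 81*j - 108) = (j - 5)*(j + 2)*(j + 3)*(j^3 + 2*j^2 - 15*j - 36) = (j - 5)*(j + 2)*(j + 3)^2*(j^2 - j - 12) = (j - 5)*(j + 2)*(j + 3)^3*(j - 4)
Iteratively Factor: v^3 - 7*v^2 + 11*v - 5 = (v - 5)*(v^2 - 2*v + 1) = (v - 5)*(v - 1)*(v - 1)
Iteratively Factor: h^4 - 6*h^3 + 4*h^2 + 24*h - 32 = (h + 2)*(h^3 - 8*h^2 + 20*h - 16) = (h - 2)*(h + 2)*(h^2 - 6*h + 8) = (h - 4)*(h - 2)*(h + 2)*(h - 2)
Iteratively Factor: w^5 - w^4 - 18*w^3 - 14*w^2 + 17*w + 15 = (w + 1)*(w^4 - 2*w^3 - 16*w^2 + 2*w + 15) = (w - 5)*(w + 1)*(w^3 + 3*w^2 - w - 3) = (w - 5)*(w - 1)*(w + 1)*(w^2 + 4*w + 3) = (w - 5)*(w - 1)*(w + 1)*(w + 3)*(w + 1)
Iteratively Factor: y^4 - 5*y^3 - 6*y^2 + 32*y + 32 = (y - 4)*(y^3 - y^2 - 10*y - 8) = (y - 4)*(y + 1)*(y^2 - 2*y - 8) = (y - 4)^2*(y + 1)*(y + 2)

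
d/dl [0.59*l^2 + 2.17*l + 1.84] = 1.18*l + 2.17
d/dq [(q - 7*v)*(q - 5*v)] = 2*q - 12*v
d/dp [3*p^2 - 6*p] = 6*p - 6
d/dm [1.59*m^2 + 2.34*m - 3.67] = 3.18*m + 2.34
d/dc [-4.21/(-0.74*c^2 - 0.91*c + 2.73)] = (-6.2308*c - 3.8311)/(0.74*c^2 + 0.91*c - 2.73)^2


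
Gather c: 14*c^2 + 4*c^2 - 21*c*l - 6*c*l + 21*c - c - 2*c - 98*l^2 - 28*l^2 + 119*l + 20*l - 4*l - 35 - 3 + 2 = 18*c^2 + c*(18 - 27*l) - 126*l^2 + 135*l - 36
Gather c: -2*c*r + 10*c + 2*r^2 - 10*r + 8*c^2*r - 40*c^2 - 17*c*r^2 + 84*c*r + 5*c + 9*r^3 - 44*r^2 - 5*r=c^2*(8*r - 40) + c*(-17*r^2 + 82*r + 15) + 9*r^3 - 42*r^2 - 15*r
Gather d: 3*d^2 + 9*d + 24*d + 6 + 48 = 3*d^2 + 33*d + 54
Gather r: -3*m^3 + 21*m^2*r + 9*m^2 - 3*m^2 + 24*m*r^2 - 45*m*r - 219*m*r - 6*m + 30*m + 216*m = -3*m^3 + 6*m^2 + 24*m*r^2 + 240*m + r*(21*m^2 - 264*m)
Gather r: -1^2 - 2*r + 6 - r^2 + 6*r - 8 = -r^2 + 4*r - 3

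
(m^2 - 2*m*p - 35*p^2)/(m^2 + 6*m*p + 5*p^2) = (m - 7*p)/(m + p)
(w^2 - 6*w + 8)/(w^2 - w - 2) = (w - 4)/(w + 1)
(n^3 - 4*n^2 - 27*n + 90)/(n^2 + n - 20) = (n^2 - 9*n + 18)/(n - 4)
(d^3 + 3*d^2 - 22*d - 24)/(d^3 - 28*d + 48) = (d + 1)/(d - 2)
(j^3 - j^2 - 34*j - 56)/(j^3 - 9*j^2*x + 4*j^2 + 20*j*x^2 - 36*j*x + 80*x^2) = (j^2 - 5*j - 14)/(j^2 - 9*j*x + 20*x^2)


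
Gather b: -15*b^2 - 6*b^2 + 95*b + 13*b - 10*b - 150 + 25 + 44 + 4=-21*b^2 + 98*b - 77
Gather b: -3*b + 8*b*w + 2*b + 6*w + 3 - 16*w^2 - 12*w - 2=b*(8*w - 1) - 16*w^2 - 6*w + 1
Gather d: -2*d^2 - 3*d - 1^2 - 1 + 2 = -2*d^2 - 3*d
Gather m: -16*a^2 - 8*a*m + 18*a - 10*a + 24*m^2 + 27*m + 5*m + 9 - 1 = -16*a^2 + 8*a + 24*m^2 + m*(32 - 8*a) + 8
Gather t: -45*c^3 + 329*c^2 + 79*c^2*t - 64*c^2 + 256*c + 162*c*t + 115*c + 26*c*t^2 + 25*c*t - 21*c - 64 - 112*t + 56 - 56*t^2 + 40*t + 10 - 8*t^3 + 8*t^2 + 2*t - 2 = -45*c^3 + 265*c^2 + 350*c - 8*t^3 + t^2*(26*c - 48) + t*(79*c^2 + 187*c - 70)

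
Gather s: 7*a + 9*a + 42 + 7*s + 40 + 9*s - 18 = 16*a + 16*s + 64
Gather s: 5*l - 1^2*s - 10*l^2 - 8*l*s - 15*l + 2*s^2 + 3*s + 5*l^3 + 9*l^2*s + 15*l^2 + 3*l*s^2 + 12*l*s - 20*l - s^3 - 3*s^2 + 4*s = 5*l^3 + 5*l^2 - 30*l - s^3 + s^2*(3*l - 1) + s*(9*l^2 + 4*l + 6)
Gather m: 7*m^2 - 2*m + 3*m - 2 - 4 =7*m^2 + m - 6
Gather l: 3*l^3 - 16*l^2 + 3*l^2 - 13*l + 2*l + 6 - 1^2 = 3*l^3 - 13*l^2 - 11*l + 5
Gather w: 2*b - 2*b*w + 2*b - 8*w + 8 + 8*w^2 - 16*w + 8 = 4*b + 8*w^2 + w*(-2*b - 24) + 16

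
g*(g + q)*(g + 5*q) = g^3 + 6*g^2*q + 5*g*q^2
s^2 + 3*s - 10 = (s - 2)*(s + 5)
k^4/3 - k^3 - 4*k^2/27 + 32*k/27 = k*(k/3 + 1/3)*(k - 8/3)*(k - 4/3)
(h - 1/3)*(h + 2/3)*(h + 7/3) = h^3 + 8*h^2/3 + 5*h/9 - 14/27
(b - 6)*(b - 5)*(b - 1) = b^3 - 12*b^2 + 41*b - 30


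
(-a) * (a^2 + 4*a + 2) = -a^3 - 4*a^2 - 2*a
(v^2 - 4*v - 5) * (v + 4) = v^3 - 21*v - 20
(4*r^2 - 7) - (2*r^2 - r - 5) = 2*r^2 + r - 2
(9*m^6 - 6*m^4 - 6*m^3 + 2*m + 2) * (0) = 0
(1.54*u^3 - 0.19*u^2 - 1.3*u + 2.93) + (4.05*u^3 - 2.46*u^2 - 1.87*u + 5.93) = 5.59*u^3 - 2.65*u^2 - 3.17*u + 8.86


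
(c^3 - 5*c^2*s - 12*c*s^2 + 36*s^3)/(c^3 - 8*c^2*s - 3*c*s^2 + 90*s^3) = (-c + 2*s)/(-c + 5*s)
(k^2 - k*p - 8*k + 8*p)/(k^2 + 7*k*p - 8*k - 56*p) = (k - p)/(k + 7*p)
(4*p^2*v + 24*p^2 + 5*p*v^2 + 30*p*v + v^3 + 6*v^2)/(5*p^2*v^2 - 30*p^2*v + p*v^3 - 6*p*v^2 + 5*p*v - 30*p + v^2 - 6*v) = (4*p^2*v + 24*p^2 + 5*p*v^2 + 30*p*v + v^3 + 6*v^2)/(5*p^2*v^2 - 30*p^2*v + p*v^3 - 6*p*v^2 + 5*p*v - 30*p + v^2 - 6*v)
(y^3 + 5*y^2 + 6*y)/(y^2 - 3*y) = (y^2 + 5*y + 6)/(y - 3)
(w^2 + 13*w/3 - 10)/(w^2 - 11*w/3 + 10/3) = (w + 6)/(w - 2)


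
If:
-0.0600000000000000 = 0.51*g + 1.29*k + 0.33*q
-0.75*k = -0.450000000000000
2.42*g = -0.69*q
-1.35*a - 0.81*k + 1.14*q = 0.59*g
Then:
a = -4.74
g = 1.29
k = 0.60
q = -4.52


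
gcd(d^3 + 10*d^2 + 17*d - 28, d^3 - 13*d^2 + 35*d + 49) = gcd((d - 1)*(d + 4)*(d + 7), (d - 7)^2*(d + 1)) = 1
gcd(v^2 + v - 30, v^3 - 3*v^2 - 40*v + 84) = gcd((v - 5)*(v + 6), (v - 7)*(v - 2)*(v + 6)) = v + 6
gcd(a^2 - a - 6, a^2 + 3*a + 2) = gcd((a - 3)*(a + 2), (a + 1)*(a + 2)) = a + 2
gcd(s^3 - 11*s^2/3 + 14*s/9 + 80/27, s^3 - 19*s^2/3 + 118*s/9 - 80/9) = s^2 - 13*s/3 + 40/9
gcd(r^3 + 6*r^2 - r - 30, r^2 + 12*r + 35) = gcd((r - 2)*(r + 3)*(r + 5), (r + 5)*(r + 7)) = r + 5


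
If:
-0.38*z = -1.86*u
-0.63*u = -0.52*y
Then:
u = 0.204301075268817*z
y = 0.247518610421836*z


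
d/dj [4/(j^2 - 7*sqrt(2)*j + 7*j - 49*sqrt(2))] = 4*(-2*j - 7 + 7*sqrt(2))/(j^2 - 7*sqrt(2)*j + 7*j - 49*sqrt(2))^2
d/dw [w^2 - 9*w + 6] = 2*w - 9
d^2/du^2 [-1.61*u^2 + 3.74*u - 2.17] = -3.22000000000000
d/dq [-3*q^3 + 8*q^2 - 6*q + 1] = -9*q^2 + 16*q - 6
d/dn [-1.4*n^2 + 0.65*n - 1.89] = 0.65 - 2.8*n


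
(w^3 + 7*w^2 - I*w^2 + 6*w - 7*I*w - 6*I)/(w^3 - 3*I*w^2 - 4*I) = (w^3 + w^2*(7 - I) + w*(6 - 7*I) - 6*I)/(w^3 - 3*I*w^2 - 4*I)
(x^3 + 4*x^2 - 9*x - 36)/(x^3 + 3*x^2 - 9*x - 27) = (x + 4)/(x + 3)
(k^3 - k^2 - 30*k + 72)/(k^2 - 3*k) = k + 2 - 24/k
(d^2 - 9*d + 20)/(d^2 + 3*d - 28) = (d - 5)/(d + 7)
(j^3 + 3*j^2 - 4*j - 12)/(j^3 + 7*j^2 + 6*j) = (j^3 + 3*j^2 - 4*j - 12)/(j*(j^2 + 7*j + 6))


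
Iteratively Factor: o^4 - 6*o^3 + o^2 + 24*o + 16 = (o - 4)*(o^3 - 2*o^2 - 7*o - 4) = (o - 4)*(o + 1)*(o^2 - 3*o - 4) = (o - 4)^2*(o + 1)*(o + 1)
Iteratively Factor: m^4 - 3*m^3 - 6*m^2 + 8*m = (m - 4)*(m^3 + m^2 - 2*m) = m*(m - 4)*(m^2 + m - 2) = m*(m - 4)*(m - 1)*(m + 2)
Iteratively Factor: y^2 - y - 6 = (y - 3)*(y + 2)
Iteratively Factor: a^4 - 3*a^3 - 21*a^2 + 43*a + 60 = (a + 4)*(a^3 - 7*a^2 + 7*a + 15) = (a - 5)*(a + 4)*(a^2 - 2*a - 3) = (a - 5)*(a + 1)*(a + 4)*(a - 3)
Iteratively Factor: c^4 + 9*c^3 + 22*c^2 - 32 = (c + 4)*(c^3 + 5*c^2 + 2*c - 8) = (c + 4)^2*(c^2 + c - 2) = (c + 2)*(c + 4)^2*(c - 1)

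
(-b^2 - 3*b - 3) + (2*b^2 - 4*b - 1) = b^2 - 7*b - 4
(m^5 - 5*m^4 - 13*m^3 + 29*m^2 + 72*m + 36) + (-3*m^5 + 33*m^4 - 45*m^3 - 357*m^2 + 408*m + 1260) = -2*m^5 + 28*m^4 - 58*m^3 - 328*m^2 + 480*m + 1296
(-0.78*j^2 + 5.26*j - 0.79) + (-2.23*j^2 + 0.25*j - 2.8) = -3.01*j^2 + 5.51*j - 3.59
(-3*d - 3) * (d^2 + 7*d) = -3*d^3 - 24*d^2 - 21*d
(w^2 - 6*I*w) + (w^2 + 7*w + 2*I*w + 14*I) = 2*w^2 + 7*w - 4*I*w + 14*I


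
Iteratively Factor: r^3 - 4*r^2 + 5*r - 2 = (r - 1)*(r^2 - 3*r + 2) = (r - 1)^2*(r - 2)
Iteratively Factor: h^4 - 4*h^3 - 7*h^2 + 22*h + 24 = (h - 3)*(h^3 - h^2 - 10*h - 8) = (h - 3)*(h + 1)*(h^2 - 2*h - 8) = (h - 4)*(h - 3)*(h + 1)*(h + 2)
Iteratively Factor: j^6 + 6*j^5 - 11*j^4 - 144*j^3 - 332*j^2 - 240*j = (j - 5)*(j^5 + 11*j^4 + 44*j^3 + 76*j^2 + 48*j) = (j - 5)*(j + 2)*(j^4 + 9*j^3 + 26*j^2 + 24*j) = (j - 5)*(j + 2)*(j + 3)*(j^3 + 6*j^2 + 8*j) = j*(j - 5)*(j + 2)*(j + 3)*(j^2 + 6*j + 8) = j*(j - 5)*(j + 2)*(j + 3)*(j + 4)*(j + 2)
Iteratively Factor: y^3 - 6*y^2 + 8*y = (y - 4)*(y^2 - 2*y) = y*(y - 4)*(y - 2)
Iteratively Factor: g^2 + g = (g)*(g + 1)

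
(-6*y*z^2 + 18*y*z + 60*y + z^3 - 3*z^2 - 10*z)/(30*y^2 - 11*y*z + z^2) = (-z^2 + 3*z + 10)/(5*y - z)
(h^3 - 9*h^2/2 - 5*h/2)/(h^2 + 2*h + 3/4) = 2*h*(h - 5)/(2*h + 3)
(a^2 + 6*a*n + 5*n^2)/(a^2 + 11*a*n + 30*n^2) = (a + n)/(a + 6*n)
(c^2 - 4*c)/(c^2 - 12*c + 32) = c/(c - 8)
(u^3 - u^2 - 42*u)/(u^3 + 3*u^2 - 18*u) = (u - 7)/(u - 3)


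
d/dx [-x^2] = -2*x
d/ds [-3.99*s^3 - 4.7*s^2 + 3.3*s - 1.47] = -11.97*s^2 - 9.4*s + 3.3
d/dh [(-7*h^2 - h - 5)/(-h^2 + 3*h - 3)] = 2*(-11*h^2 + 16*h + 9)/(h^4 - 6*h^3 + 15*h^2 - 18*h + 9)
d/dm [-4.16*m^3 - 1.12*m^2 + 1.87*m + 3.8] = -12.48*m^2 - 2.24*m + 1.87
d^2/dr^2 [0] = 0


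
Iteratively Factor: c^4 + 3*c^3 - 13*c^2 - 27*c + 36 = (c + 4)*(c^3 - c^2 - 9*c + 9) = (c - 1)*(c + 4)*(c^2 - 9) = (c - 3)*(c - 1)*(c + 4)*(c + 3)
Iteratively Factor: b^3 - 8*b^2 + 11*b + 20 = (b - 5)*(b^2 - 3*b - 4) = (b - 5)*(b + 1)*(b - 4)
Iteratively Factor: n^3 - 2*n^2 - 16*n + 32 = (n - 2)*(n^2 - 16) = (n - 4)*(n - 2)*(n + 4)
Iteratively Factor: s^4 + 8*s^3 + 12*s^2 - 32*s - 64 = (s + 4)*(s^3 + 4*s^2 - 4*s - 16) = (s + 4)^2*(s^2 - 4) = (s + 2)*(s + 4)^2*(s - 2)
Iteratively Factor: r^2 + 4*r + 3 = (r + 1)*(r + 3)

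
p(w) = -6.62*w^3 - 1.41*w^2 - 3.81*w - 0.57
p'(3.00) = -191.01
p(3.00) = -203.43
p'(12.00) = -2897.49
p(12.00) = -11688.69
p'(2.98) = -188.58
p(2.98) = -199.63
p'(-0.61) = -9.48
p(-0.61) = 2.73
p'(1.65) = -62.53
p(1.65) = -40.43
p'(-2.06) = -82.28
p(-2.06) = 59.17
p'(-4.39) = -374.17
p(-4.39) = 549.06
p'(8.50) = -1462.66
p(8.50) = -4200.34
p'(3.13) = -207.20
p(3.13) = -229.31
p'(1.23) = -37.32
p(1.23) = -19.71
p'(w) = -19.86*w^2 - 2.82*w - 3.81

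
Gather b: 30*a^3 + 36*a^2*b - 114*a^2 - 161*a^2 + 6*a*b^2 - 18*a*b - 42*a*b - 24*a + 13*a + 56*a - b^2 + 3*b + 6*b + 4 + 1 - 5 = 30*a^3 - 275*a^2 + 45*a + b^2*(6*a - 1) + b*(36*a^2 - 60*a + 9)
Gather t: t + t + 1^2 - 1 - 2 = 2*t - 2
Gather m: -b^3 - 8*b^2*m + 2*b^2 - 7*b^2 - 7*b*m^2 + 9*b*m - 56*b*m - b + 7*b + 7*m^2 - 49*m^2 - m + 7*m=-b^3 - 5*b^2 + 6*b + m^2*(-7*b - 42) + m*(-8*b^2 - 47*b + 6)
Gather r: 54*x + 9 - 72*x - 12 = -18*x - 3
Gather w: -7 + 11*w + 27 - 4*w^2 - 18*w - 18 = -4*w^2 - 7*w + 2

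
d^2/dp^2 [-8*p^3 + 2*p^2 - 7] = 4 - 48*p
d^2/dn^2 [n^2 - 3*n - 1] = 2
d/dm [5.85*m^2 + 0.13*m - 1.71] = 11.7*m + 0.13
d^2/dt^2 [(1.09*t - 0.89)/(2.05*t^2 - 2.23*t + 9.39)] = ((8.5104 - 13.407*t)*(2.05*t^2 - 2.23*t + 9.39) + (1.09*t - 0.89)*(4.1*t - 2.23)*(8.2*t - 4.46))/(2.05*t^2 - 2.23*t + 9.39)^3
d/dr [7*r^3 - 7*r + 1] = 21*r^2 - 7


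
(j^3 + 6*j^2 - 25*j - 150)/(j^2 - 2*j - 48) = (j^2 - 25)/(j - 8)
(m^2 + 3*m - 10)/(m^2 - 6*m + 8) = (m + 5)/(m - 4)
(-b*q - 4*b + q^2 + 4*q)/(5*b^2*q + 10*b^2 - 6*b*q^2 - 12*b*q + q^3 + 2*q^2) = (q + 4)/(-5*b*q - 10*b + q^2 + 2*q)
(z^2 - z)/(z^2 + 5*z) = (z - 1)/(z + 5)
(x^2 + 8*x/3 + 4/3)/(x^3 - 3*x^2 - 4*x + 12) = (x + 2/3)/(x^2 - 5*x + 6)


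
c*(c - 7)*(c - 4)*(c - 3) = c^4 - 14*c^3 + 61*c^2 - 84*c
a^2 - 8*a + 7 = (a - 7)*(a - 1)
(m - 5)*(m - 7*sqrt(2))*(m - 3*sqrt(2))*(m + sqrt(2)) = m^4 - 9*sqrt(2)*m^3 - 5*m^3 + 22*m^2 + 45*sqrt(2)*m^2 - 110*m + 42*sqrt(2)*m - 210*sqrt(2)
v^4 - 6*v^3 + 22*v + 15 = (v - 5)*(v - 3)*(v + 1)^2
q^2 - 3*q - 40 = (q - 8)*(q + 5)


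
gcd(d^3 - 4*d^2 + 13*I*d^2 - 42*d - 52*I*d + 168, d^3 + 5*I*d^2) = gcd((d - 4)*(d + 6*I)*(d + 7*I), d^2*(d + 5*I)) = 1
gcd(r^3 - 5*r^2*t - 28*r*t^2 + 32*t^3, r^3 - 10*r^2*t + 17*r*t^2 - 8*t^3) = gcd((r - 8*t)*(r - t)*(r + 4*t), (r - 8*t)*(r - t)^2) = r^2 - 9*r*t + 8*t^2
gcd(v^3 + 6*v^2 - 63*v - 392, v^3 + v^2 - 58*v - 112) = v^2 - v - 56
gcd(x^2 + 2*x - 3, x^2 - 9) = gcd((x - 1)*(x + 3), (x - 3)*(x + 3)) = x + 3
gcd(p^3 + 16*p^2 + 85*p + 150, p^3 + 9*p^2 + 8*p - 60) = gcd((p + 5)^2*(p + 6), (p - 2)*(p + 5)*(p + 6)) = p^2 + 11*p + 30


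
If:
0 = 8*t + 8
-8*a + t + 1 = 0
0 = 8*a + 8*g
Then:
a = 0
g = 0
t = -1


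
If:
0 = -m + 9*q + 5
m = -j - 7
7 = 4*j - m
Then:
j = 0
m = -7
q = -4/3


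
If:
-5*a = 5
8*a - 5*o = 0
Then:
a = -1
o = -8/5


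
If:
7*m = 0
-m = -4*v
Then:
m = 0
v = 0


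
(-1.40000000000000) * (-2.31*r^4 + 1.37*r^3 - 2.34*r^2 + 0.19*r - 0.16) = 3.234*r^4 - 1.918*r^3 + 3.276*r^2 - 0.266*r + 0.224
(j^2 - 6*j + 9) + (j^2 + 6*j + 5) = 2*j^2 + 14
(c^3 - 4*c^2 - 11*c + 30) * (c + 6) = c^4 + 2*c^3 - 35*c^2 - 36*c + 180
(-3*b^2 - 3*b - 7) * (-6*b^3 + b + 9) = 18*b^5 + 18*b^4 + 39*b^3 - 30*b^2 - 34*b - 63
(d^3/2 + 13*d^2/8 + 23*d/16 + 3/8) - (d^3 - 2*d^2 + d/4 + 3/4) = -d^3/2 + 29*d^2/8 + 19*d/16 - 3/8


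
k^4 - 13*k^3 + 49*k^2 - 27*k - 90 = (k - 6)*(k - 5)*(k - 3)*(k + 1)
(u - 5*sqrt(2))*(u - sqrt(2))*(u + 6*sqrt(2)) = u^3 - 62*u + 60*sqrt(2)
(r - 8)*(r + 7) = r^2 - r - 56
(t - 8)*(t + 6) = t^2 - 2*t - 48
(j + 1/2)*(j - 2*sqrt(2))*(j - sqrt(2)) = j^3 - 3*sqrt(2)*j^2 + j^2/2 - 3*sqrt(2)*j/2 + 4*j + 2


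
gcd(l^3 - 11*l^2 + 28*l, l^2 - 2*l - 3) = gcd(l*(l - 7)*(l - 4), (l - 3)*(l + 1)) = 1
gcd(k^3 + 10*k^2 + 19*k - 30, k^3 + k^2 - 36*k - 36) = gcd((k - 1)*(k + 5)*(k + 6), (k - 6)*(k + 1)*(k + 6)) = k + 6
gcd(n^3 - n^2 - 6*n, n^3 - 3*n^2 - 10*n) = n^2 + 2*n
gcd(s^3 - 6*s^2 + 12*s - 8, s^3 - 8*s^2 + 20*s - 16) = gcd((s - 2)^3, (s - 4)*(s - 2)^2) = s^2 - 4*s + 4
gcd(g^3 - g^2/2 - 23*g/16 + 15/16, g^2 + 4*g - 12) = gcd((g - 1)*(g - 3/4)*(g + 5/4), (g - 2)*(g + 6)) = 1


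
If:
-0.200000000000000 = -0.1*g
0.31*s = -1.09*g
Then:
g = 2.00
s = -7.03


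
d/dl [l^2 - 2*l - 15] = 2*l - 2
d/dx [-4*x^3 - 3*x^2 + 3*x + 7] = -12*x^2 - 6*x + 3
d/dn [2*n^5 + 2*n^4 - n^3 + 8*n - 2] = 10*n^4 + 8*n^3 - 3*n^2 + 8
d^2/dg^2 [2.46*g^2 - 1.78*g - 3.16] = 4.92000000000000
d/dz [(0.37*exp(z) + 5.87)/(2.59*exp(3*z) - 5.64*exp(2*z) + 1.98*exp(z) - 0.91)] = (-1.9166*exp(3*z) - 43.5231*exp(2*z) + 66.2136*exp(z) - 11.9593)*exp(z)/(6.7081*exp(6*z) - 29.2152*exp(5*z) + 42.066*exp(4*z) - 27.0482*exp(3*z) + 14.1852*exp(2*z) - 3.6036*exp(z) + 0.8281)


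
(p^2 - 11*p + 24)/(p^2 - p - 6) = (p - 8)/(p + 2)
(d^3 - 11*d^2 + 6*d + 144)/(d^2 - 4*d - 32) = (d^2 - 3*d - 18)/(d + 4)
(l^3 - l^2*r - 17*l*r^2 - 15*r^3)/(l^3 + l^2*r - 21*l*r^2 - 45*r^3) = (l + r)/(l + 3*r)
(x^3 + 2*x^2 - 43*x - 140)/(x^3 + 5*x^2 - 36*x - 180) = (x^2 - 3*x - 28)/(x^2 - 36)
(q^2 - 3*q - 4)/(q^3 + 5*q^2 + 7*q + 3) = (q - 4)/(q^2 + 4*q + 3)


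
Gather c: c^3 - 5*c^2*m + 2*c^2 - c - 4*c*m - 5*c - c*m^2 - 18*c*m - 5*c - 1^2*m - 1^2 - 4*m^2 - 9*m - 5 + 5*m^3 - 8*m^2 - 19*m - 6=c^3 + c^2*(2 - 5*m) + c*(-m^2 - 22*m - 11) + 5*m^3 - 12*m^2 - 29*m - 12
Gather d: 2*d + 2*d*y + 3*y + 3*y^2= d*(2*y + 2) + 3*y^2 + 3*y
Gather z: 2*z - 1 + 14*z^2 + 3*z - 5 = 14*z^2 + 5*z - 6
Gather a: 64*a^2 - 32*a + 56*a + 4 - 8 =64*a^2 + 24*a - 4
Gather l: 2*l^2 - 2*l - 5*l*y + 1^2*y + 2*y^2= 2*l^2 + l*(-5*y - 2) + 2*y^2 + y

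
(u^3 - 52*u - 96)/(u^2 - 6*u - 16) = u + 6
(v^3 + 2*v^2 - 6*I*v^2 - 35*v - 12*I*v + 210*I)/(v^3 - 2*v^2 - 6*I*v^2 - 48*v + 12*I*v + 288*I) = (v^2 + 2*v - 35)/(v^2 - 2*v - 48)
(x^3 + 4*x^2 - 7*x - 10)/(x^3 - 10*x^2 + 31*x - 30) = (x^2 + 6*x + 5)/(x^2 - 8*x + 15)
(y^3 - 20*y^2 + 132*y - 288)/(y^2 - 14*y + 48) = y - 6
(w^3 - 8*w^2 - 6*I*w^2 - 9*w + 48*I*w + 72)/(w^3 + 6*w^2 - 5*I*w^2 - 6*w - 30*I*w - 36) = (w^2 - w*(8 + 3*I) + 24*I)/(w^2 + 2*w*(3 - I) - 12*I)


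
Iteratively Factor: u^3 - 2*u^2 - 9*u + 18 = (u + 3)*(u^2 - 5*u + 6) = (u - 3)*(u + 3)*(u - 2)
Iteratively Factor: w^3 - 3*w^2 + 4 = (w - 2)*(w^2 - w - 2) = (w - 2)*(w + 1)*(w - 2)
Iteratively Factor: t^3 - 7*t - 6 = (t + 2)*(t^2 - 2*t - 3) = (t - 3)*(t + 2)*(t + 1)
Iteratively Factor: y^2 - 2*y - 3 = (y + 1)*(y - 3)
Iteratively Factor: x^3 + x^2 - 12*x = (x + 4)*(x^2 - 3*x) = x*(x + 4)*(x - 3)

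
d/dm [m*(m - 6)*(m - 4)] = 3*m^2 - 20*m + 24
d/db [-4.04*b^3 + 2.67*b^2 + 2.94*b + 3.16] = -12.12*b^2 + 5.34*b + 2.94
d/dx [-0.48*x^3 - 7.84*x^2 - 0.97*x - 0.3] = -1.44*x^2 - 15.68*x - 0.97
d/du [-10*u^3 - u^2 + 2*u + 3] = -30*u^2 - 2*u + 2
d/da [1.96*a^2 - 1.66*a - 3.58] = 3.92*a - 1.66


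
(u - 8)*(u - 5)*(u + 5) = u^3 - 8*u^2 - 25*u + 200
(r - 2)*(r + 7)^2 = r^3 + 12*r^2 + 21*r - 98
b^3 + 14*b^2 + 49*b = b*(b + 7)^2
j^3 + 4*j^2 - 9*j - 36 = (j - 3)*(j + 3)*(j + 4)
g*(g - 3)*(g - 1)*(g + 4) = g^4 - 13*g^2 + 12*g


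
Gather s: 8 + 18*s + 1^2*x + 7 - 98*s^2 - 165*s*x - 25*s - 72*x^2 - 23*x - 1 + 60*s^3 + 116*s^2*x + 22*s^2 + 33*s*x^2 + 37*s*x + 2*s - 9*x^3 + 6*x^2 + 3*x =60*s^3 + s^2*(116*x - 76) + s*(33*x^2 - 128*x - 5) - 9*x^3 - 66*x^2 - 19*x + 14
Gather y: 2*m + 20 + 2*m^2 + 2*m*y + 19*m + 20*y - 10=2*m^2 + 21*m + y*(2*m + 20) + 10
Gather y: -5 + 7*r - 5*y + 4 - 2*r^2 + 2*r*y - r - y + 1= -2*r^2 + 6*r + y*(2*r - 6)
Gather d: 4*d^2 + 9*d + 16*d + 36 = 4*d^2 + 25*d + 36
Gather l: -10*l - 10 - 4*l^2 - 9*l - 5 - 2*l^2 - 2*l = -6*l^2 - 21*l - 15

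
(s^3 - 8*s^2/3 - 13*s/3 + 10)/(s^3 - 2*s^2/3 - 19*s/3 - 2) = (3*s - 5)/(3*s + 1)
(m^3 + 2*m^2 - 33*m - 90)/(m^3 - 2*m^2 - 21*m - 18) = (m + 5)/(m + 1)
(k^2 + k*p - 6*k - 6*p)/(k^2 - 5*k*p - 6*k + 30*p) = (-k - p)/(-k + 5*p)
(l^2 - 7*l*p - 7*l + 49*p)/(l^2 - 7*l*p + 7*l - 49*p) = (l - 7)/(l + 7)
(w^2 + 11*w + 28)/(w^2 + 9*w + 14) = (w + 4)/(w + 2)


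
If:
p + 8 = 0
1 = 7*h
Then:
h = 1/7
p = -8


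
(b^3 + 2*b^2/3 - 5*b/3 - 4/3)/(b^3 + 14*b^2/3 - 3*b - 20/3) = (b + 1)/(b + 5)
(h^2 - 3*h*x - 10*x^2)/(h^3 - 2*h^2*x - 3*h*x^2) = (-h^2 + 3*h*x + 10*x^2)/(h*(-h^2 + 2*h*x + 3*x^2))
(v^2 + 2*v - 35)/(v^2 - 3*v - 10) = (v + 7)/(v + 2)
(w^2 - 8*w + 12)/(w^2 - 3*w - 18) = (w - 2)/(w + 3)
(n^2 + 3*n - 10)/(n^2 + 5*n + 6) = (n^2 + 3*n - 10)/(n^2 + 5*n + 6)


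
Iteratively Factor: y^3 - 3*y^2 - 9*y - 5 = (y + 1)*(y^2 - 4*y - 5) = (y + 1)^2*(y - 5)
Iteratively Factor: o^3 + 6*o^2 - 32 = (o + 4)*(o^2 + 2*o - 8) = (o - 2)*(o + 4)*(o + 4)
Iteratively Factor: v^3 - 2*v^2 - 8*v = (v)*(v^2 - 2*v - 8) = v*(v + 2)*(v - 4)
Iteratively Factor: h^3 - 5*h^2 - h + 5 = (h - 1)*(h^2 - 4*h - 5) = (h - 1)*(h + 1)*(h - 5)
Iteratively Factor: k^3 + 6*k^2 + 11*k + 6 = (k + 2)*(k^2 + 4*k + 3) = (k + 1)*(k + 2)*(k + 3)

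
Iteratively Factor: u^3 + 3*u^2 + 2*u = (u + 2)*(u^2 + u) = (u + 1)*(u + 2)*(u)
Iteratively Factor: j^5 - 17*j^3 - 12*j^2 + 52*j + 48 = (j + 1)*(j^4 - j^3 - 16*j^2 + 4*j + 48) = (j + 1)*(j + 3)*(j^3 - 4*j^2 - 4*j + 16) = (j - 2)*(j + 1)*(j + 3)*(j^2 - 2*j - 8) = (j - 2)*(j + 1)*(j + 2)*(j + 3)*(j - 4)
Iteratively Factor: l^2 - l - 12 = (l + 3)*(l - 4)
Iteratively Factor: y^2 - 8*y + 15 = (y - 3)*(y - 5)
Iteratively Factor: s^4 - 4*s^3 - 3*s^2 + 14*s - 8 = (s - 1)*(s^3 - 3*s^2 - 6*s + 8) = (s - 1)^2*(s^2 - 2*s - 8) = (s - 1)^2*(s + 2)*(s - 4)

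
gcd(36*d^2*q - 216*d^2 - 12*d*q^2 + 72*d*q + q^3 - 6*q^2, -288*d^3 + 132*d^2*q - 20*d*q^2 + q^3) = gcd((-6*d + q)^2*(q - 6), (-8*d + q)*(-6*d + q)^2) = 36*d^2 - 12*d*q + q^2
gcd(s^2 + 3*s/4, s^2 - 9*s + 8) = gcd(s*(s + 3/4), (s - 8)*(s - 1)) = 1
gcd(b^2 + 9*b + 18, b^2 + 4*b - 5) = 1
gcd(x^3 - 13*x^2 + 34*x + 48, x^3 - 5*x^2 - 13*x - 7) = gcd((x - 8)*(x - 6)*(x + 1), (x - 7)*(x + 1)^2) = x + 1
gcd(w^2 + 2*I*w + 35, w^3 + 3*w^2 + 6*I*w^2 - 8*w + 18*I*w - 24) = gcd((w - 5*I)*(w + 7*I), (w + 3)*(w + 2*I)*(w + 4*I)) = 1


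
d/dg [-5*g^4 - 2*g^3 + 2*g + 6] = -20*g^3 - 6*g^2 + 2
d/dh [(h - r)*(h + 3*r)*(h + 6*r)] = 3*h^2 + 16*h*r + 9*r^2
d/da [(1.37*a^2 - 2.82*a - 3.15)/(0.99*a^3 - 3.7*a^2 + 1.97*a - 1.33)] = (-1.3563*a^4 + 5.5836*a^3 + 1.6204*a^2 - 26.9542*a + 9.9561)/(0.9801*a^6 - 7.326*a^5 + 17.5906*a^4 - 17.2114*a^3 + 13.7229*a^2 - 5.2402*a + 1.7689)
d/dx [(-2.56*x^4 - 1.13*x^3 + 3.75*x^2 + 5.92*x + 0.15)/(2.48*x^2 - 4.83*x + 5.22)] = (-12.6976*x^5 + 34.292*x^4 - 42.537*x^3 - 50.4899*x^2 + 38.406*x + 31.6269)/(6.1504*x^4 - 23.9568*x^3 + 49.2201*x^2 - 50.4252*x + 27.2484)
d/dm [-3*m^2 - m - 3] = -6*m - 1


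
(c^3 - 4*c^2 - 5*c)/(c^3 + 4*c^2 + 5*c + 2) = c*(c - 5)/(c^2 + 3*c + 2)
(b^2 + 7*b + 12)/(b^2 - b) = (b^2 + 7*b + 12)/(b*(b - 1))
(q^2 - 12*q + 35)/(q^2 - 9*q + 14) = (q - 5)/(q - 2)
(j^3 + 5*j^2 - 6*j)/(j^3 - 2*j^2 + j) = (j + 6)/(j - 1)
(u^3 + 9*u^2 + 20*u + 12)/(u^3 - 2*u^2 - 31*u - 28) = (u^2 + 8*u + 12)/(u^2 - 3*u - 28)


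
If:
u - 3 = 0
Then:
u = 3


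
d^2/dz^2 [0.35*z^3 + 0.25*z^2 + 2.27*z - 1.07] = 2.1*z + 0.5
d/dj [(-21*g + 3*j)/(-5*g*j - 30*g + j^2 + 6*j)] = 3*(-5*g*j - 30*g + j^2 + 6*j + (7*g - j)*(-5*g + 2*j + 6))/(5*g*j + 30*g - j^2 - 6*j)^2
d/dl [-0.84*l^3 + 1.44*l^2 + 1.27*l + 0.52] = -2.52*l^2 + 2.88*l + 1.27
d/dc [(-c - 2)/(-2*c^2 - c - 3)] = (2*c^2 + c - (c + 2)*(4*c + 1) + 3)/(2*c^2 + c + 3)^2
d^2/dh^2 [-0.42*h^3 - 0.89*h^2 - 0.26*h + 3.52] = -2.52*h - 1.78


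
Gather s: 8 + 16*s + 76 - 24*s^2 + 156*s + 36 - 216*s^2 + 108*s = -240*s^2 + 280*s + 120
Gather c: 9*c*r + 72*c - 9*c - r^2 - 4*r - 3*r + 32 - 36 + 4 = c*(9*r + 63) - r^2 - 7*r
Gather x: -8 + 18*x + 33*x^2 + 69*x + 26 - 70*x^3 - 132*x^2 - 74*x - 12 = -70*x^3 - 99*x^2 + 13*x + 6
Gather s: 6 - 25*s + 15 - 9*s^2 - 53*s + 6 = -9*s^2 - 78*s + 27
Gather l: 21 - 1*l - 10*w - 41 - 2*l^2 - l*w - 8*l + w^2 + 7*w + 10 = -2*l^2 + l*(-w - 9) + w^2 - 3*w - 10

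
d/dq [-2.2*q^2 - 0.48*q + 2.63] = -4.4*q - 0.48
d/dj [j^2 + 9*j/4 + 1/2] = 2*j + 9/4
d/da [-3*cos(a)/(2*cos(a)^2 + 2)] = 3*sin(a)^3/(2*(cos(a)^2 + 1)^2)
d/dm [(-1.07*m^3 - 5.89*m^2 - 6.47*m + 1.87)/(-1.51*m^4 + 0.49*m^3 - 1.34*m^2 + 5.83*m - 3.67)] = (-1.6157*m^6 - 17.7878*m^5 - 24.9892*m^4 + 5.1592*m^3 - 33.9767*m^2 + 48.2442*m + 12.8428)/(2.2801*m^8 - 1.4798*m^7 + 4.2869*m^6 - 18.9198*m^5 + 18.5924*m^4 - 19.221*m^3 + 43.8245*m^2 - 42.7922*m + 13.4689)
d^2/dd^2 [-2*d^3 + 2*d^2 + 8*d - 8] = 4 - 12*d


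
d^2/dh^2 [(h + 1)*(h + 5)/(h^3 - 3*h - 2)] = 2*(h^3 + 15*h^2 - 9*h + 13)/(h^6 - 3*h^5 - 3*h^4 + 11*h^3 + 6*h^2 - 12*h - 8)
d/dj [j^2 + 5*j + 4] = 2*j + 5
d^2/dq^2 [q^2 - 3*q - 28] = 2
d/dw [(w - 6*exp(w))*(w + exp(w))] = -5*w*exp(w) + 2*w - 12*exp(2*w) - 5*exp(w)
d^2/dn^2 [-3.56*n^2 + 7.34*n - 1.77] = -7.12000000000000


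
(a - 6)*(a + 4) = a^2 - 2*a - 24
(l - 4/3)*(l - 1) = l^2 - 7*l/3 + 4/3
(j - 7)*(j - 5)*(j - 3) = j^3 - 15*j^2 + 71*j - 105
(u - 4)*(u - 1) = u^2 - 5*u + 4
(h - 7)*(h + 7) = h^2 - 49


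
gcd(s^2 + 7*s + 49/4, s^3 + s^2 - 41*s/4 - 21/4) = s + 7/2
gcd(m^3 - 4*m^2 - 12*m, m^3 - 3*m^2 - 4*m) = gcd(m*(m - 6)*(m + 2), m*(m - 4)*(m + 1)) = m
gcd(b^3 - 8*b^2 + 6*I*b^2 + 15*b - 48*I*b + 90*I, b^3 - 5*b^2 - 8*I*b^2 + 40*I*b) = b - 5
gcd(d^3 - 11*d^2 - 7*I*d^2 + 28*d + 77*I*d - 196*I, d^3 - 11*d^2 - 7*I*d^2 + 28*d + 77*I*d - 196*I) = d^3 + d^2*(-11 - 7*I) + d*(28 + 77*I) - 196*I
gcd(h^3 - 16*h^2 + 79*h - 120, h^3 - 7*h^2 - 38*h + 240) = h^2 - 13*h + 40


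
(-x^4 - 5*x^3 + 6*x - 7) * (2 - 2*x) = 2*x^5 + 8*x^4 - 10*x^3 - 12*x^2 + 26*x - 14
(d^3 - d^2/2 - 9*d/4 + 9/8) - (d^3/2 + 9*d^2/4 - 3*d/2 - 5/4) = d^3/2 - 11*d^2/4 - 3*d/4 + 19/8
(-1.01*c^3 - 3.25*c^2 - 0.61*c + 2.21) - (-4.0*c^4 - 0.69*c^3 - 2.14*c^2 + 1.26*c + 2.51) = 4.0*c^4 - 0.32*c^3 - 1.11*c^2 - 1.87*c - 0.3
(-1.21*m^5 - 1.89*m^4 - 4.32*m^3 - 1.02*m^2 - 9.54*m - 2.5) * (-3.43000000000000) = 4.1503*m^5 + 6.4827*m^4 + 14.8176*m^3 + 3.4986*m^2 + 32.7222*m + 8.575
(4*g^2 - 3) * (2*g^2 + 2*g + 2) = 8*g^4 + 8*g^3 + 2*g^2 - 6*g - 6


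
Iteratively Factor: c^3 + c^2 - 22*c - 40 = (c + 4)*(c^2 - 3*c - 10) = (c - 5)*(c + 4)*(c + 2)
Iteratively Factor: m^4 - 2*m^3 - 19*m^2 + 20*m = (m - 5)*(m^3 + 3*m^2 - 4*m) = (m - 5)*(m - 1)*(m^2 + 4*m) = (m - 5)*(m - 1)*(m + 4)*(m)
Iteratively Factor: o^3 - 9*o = (o)*(o^2 - 9) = o*(o + 3)*(o - 3)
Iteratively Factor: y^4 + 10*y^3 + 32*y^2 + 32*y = (y + 4)*(y^3 + 6*y^2 + 8*y) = (y + 2)*(y + 4)*(y^2 + 4*y) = y*(y + 2)*(y + 4)*(y + 4)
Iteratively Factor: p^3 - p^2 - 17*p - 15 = (p + 1)*(p^2 - 2*p - 15) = (p + 1)*(p + 3)*(p - 5)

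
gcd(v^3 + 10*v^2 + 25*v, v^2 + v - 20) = v + 5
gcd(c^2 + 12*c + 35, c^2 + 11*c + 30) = c + 5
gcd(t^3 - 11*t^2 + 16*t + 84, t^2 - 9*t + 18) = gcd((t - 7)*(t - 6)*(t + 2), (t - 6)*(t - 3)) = t - 6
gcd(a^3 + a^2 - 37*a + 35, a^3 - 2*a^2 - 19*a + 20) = a^2 - 6*a + 5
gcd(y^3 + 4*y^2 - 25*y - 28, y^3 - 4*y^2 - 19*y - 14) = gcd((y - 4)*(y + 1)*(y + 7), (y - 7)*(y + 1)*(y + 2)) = y + 1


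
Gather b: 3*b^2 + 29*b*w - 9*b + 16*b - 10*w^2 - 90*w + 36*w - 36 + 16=3*b^2 + b*(29*w + 7) - 10*w^2 - 54*w - 20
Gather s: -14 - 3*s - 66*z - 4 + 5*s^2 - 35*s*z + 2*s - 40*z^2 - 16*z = 5*s^2 + s*(-35*z - 1) - 40*z^2 - 82*z - 18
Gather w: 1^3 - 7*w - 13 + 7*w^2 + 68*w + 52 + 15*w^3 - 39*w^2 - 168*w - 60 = 15*w^3 - 32*w^2 - 107*w - 20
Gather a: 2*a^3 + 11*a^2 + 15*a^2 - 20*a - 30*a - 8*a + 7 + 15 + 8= 2*a^3 + 26*a^2 - 58*a + 30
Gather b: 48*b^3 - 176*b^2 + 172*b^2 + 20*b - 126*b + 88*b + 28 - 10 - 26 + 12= 48*b^3 - 4*b^2 - 18*b + 4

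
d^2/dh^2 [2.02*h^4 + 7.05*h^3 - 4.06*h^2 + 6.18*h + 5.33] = 24.24*h^2 + 42.3*h - 8.12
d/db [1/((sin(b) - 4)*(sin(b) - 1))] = (5 - 2*sin(b))*cos(b)/((sin(b) - 4)^2*(sin(b) - 1)^2)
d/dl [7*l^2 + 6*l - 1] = 14*l + 6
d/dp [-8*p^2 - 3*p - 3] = -16*p - 3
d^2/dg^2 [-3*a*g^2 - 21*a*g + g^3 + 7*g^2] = -6*a + 6*g + 14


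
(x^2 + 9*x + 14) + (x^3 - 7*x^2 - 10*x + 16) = x^3 - 6*x^2 - x + 30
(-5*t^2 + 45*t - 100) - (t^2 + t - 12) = -6*t^2 + 44*t - 88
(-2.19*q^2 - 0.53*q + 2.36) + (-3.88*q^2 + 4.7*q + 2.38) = -6.07*q^2 + 4.17*q + 4.74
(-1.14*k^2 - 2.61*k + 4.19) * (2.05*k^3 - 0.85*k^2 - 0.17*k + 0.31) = -2.337*k^5 - 4.3815*k^4 + 11.0018*k^3 - 3.4712*k^2 - 1.5214*k + 1.2989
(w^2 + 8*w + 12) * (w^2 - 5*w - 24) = w^4 + 3*w^3 - 52*w^2 - 252*w - 288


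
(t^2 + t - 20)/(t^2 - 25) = (t - 4)/(t - 5)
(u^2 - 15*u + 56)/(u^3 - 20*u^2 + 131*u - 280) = 1/(u - 5)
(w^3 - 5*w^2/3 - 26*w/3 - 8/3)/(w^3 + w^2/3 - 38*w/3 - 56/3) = (3*w + 1)/(3*w + 7)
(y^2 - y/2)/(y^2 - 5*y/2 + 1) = y/(y - 2)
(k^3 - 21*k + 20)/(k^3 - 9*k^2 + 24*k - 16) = (k + 5)/(k - 4)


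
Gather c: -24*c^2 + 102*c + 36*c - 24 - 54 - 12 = -24*c^2 + 138*c - 90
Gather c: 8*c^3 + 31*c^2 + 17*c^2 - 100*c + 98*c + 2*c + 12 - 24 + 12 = 8*c^3 + 48*c^2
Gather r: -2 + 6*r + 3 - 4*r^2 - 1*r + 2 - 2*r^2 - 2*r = -6*r^2 + 3*r + 3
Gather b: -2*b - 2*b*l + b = b*(-2*l - 1)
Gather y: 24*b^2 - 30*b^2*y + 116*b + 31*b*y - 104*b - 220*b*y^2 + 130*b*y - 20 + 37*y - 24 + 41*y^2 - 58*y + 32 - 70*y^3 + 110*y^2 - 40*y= 24*b^2 + 12*b - 70*y^3 + y^2*(151 - 220*b) + y*(-30*b^2 + 161*b - 61) - 12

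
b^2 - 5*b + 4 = (b - 4)*(b - 1)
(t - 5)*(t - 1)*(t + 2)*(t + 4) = t^4 - 23*t^2 - 18*t + 40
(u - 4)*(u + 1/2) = u^2 - 7*u/2 - 2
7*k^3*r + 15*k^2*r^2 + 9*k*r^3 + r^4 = r*(k + r)^2*(7*k + r)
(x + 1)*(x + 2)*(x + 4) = x^3 + 7*x^2 + 14*x + 8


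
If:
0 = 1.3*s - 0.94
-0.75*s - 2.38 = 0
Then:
No Solution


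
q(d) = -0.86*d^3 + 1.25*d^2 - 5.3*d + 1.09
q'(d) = -2.58*d^2 + 2.5*d - 5.3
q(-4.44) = 124.54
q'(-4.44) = -67.26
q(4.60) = -80.55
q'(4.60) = -48.39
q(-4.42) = 123.20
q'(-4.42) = -66.75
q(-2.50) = 35.59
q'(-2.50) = -27.68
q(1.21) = -5.02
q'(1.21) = -6.05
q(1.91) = -10.47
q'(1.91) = -9.94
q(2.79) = -22.64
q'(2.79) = -18.41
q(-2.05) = 24.62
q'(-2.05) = -21.27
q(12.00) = -1368.59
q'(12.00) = -346.82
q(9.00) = -572.30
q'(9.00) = -191.78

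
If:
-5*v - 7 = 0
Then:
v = -7/5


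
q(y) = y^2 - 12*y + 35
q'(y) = 2*y - 12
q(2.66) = 10.16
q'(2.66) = -6.68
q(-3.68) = 92.70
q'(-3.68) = -19.36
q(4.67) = 0.77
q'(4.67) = -2.66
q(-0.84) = 45.79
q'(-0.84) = -13.68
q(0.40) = 30.36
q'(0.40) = -11.20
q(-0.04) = 35.48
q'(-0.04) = -12.08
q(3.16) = 7.07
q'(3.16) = -5.68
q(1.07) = 23.30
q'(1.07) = -9.86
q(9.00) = 8.00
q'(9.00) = 6.00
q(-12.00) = 323.00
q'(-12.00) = -36.00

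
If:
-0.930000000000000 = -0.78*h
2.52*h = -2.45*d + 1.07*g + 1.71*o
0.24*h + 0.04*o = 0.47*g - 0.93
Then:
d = 0.735128093790708*o - 0.0962958014629747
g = 0.0851063829787234*o + 2.58756137479542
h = 1.19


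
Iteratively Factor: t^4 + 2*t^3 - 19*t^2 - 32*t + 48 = (t - 1)*(t^3 + 3*t^2 - 16*t - 48) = (t - 1)*(t + 4)*(t^2 - t - 12) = (t - 1)*(t + 3)*(t + 4)*(t - 4)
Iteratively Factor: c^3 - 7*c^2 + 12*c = (c - 3)*(c^2 - 4*c) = (c - 4)*(c - 3)*(c)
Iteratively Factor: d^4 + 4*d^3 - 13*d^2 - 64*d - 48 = (d + 1)*(d^3 + 3*d^2 - 16*d - 48) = (d + 1)*(d + 4)*(d^2 - d - 12) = (d - 4)*(d + 1)*(d + 4)*(d + 3)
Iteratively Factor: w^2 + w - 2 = (w - 1)*(w + 2)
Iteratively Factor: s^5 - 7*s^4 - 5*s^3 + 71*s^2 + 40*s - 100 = (s + 2)*(s^4 - 9*s^3 + 13*s^2 + 45*s - 50) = (s - 5)*(s + 2)*(s^3 - 4*s^2 - 7*s + 10) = (s - 5)^2*(s + 2)*(s^2 + s - 2) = (s - 5)^2*(s - 1)*(s + 2)*(s + 2)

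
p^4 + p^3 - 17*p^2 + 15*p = p*(p - 3)*(p - 1)*(p + 5)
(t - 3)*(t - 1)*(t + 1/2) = t^3 - 7*t^2/2 + t + 3/2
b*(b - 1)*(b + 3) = b^3 + 2*b^2 - 3*b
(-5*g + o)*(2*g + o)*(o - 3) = -10*g^2*o + 30*g^2 - 3*g*o^2 + 9*g*o + o^3 - 3*o^2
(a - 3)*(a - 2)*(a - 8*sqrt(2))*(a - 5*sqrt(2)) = a^4 - 13*sqrt(2)*a^3 - 5*a^3 + 86*a^2 + 65*sqrt(2)*a^2 - 400*a - 78*sqrt(2)*a + 480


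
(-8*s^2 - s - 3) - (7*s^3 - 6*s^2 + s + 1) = -7*s^3 - 2*s^2 - 2*s - 4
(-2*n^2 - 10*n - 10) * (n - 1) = -2*n^3 - 8*n^2 + 10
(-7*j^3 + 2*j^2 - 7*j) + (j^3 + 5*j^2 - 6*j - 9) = -6*j^3 + 7*j^2 - 13*j - 9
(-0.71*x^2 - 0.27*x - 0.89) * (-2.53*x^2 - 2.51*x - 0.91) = 1.7963*x^4 + 2.4652*x^3 + 3.5755*x^2 + 2.4796*x + 0.8099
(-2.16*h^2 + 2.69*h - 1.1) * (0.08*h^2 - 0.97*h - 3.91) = -0.1728*h^4 + 2.3104*h^3 + 5.7483*h^2 - 9.4509*h + 4.301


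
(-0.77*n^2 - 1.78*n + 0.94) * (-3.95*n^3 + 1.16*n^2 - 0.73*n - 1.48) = 3.0415*n^5 + 6.1378*n^4 - 5.2157*n^3 + 3.5294*n^2 + 1.9482*n - 1.3912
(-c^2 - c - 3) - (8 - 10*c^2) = 9*c^2 - c - 11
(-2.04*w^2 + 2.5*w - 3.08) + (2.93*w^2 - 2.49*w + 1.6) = 0.89*w^2 + 0.00999999999999979*w - 1.48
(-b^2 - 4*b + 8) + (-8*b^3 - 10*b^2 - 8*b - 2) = -8*b^3 - 11*b^2 - 12*b + 6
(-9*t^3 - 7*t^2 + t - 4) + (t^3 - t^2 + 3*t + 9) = -8*t^3 - 8*t^2 + 4*t + 5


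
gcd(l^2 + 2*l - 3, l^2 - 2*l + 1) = l - 1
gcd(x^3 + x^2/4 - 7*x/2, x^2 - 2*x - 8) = x + 2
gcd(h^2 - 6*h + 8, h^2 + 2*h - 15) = 1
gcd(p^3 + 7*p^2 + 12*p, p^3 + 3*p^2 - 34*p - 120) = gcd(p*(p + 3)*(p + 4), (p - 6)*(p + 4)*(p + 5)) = p + 4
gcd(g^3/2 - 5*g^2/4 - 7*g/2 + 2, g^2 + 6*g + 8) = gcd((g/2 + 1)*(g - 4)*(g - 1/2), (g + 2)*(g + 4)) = g + 2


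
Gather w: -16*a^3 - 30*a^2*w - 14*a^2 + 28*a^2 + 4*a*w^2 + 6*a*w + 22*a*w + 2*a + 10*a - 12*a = -16*a^3 + 14*a^2 + 4*a*w^2 + w*(-30*a^2 + 28*a)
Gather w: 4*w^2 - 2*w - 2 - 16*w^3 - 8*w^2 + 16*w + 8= -16*w^3 - 4*w^2 + 14*w + 6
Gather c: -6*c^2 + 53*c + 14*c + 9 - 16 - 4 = -6*c^2 + 67*c - 11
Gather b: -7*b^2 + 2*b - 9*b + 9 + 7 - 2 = -7*b^2 - 7*b + 14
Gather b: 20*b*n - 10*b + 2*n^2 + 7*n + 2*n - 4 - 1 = b*(20*n - 10) + 2*n^2 + 9*n - 5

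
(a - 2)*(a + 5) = a^2 + 3*a - 10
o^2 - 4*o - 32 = (o - 8)*(o + 4)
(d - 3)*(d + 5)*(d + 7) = d^3 + 9*d^2 - d - 105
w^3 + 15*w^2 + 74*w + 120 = (w + 4)*(w + 5)*(w + 6)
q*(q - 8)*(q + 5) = q^3 - 3*q^2 - 40*q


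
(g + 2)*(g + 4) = g^2 + 6*g + 8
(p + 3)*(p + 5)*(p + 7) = p^3 + 15*p^2 + 71*p + 105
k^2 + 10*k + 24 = (k + 4)*(k + 6)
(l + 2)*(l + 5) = l^2 + 7*l + 10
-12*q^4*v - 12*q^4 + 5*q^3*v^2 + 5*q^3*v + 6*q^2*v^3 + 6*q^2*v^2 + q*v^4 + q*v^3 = (-q + v)*(3*q + v)*(4*q + v)*(q*v + q)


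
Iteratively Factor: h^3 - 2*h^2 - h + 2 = (h - 2)*(h^2 - 1) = (h - 2)*(h - 1)*(h + 1)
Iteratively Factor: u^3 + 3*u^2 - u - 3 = (u - 1)*(u^2 + 4*u + 3) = (u - 1)*(u + 3)*(u + 1)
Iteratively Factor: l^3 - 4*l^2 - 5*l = (l - 5)*(l^2 + l) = l*(l - 5)*(l + 1)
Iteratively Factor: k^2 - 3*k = (k - 3)*(k)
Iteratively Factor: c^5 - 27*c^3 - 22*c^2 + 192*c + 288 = (c - 4)*(c^4 + 4*c^3 - 11*c^2 - 66*c - 72) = (c - 4)*(c + 2)*(c^3 + 2*c^2 - 15*c - 36) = (c - 4)*(c + 2)*(c + 3)*(c^2 - c - 12) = (c - 4)^2*(c + 2)*(c + 3)*(c + 3)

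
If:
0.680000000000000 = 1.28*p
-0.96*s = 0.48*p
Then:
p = 0.53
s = -0.27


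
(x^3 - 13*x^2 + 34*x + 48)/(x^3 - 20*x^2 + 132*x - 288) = (x + 1)/(x - 6)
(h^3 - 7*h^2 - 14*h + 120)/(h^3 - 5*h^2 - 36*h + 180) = (h + 4)/(h + 6)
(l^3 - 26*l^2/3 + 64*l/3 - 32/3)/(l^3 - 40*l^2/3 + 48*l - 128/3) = (3*l^2 - 14*l + 8)/(3*l^2 - 28*l + 32)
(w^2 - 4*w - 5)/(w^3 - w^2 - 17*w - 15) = 1/(w + 3)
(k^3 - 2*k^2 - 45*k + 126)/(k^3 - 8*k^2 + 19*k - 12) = (k^2 + k - 42)/(k^2 - 5*k + 4)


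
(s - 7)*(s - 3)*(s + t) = s^3 + s^2*t - 10*s^2 - 10*s*t + 21*s + 21*t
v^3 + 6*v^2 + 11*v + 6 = (v + 1)*(v + 2)*(v + 3)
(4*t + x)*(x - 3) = 4*t*x - 12*t + x^2 - 3*x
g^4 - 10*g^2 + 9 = (g - 3)*(g - 1)*(g + 1)*(g + 3)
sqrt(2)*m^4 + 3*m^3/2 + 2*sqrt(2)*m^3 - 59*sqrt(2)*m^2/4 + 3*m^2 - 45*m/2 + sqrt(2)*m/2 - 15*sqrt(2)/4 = (m - 3)*(m + 5)*(m + sqrt(2)/2)*(sqrt(2)*m + 1/2)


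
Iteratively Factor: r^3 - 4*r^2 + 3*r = (r)*(r^2 - 4*r + 3) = r*(r - 1)*(r - 3)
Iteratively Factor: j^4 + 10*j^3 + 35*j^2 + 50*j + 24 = (j + 2)*(j^3 + 8*j^2 + 19*j + 12) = (j + 1)*(j + 2)*(j^2 + 7*j + 12) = (j + 1)*(j + 2)*(j + 3)*(j + 4)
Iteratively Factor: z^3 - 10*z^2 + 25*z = (z - 5)*(z^2 - 5*z) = z*(z - 5)*(z - 5)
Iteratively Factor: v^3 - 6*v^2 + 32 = (v - 4)*(v^2 - 2*v - 8) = (v - 4)*(v + 2)*(v - 4)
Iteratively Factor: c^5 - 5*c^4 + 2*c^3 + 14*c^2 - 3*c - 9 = (c - 3)*(c^4 - 2*c^3 - 4*c^2 + 2*c + 3) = (c - 3)^2*(c^3 + c^2 - c - 1) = (c - 3)^2*(c - 1)*(c^2 + 2*c + 1) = (c - 3)^2*(c - 1)*(c + 1)*(c + 1)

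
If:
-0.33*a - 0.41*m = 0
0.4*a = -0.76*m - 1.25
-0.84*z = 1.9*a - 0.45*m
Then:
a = 5.90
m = -4.75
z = -15.90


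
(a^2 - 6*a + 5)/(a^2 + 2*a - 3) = (a - 5)/(a + 3)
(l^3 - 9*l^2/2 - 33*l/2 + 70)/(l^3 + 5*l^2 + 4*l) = (2*l^2 - 17*l + 35)/(2*l*(l + 1))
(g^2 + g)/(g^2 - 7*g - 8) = g/(g - 8)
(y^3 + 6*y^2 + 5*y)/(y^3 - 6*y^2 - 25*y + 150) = y*(y + 1)/(y^2 - 11*y + 30)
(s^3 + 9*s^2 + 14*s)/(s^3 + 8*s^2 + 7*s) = (s + 2)/(s + 1)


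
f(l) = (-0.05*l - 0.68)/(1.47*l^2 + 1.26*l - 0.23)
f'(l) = (-2.94*l - 1.26)*(-0.05*l - 0.68)/(1.47*l^2 + 1.26*l - 0.23)^2 - 0.05/(1.47*l^2 + 1.26*l - 0.23) = (0.0735*l^2 + 1.9992*l + 0.8683)/(2.1609*l^4 + 3.7044*l^3 + 0.9114*l^2 - 0.5796*l + 0.0529)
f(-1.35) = -0.82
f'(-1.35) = -3.03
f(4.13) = -0.03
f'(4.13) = 0.01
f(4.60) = -0.02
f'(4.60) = 0.01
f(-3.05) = -0.05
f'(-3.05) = -0.05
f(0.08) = 5.71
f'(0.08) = 71.69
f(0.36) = -1.69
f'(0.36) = 9.32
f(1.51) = -0.15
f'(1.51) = 0.16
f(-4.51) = -0.02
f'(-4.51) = -0.01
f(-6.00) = -0.01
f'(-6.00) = -0.00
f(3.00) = -0.05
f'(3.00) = 0.03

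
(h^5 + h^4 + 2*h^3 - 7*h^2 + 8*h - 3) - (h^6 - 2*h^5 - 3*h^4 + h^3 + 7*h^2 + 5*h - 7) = -h^6 + 3*h^5 + 4*h^4 + h^3 - 14*h^2 + 3*h + 4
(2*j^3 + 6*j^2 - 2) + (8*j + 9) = 2*j^3 + 6*j^2 + 8*j + 7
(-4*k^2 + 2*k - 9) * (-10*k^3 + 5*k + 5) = 40*k^5 - 20*k^4 + 70*k^3 - 10*k^2 - 35*k - 45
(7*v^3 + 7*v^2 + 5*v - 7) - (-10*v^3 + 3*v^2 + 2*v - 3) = 17*v^3 + 4*v^2 + 3*v - 4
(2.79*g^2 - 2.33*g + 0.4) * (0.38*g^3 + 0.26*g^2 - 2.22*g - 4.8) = 1.0602*g^5 - 0.16*g^4 - 6.6476*g^3 - 8.1154*g^2 + 10.296*g - 1.92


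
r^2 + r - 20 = (r - 4)*(r + 5)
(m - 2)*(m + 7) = m^2 + 5*m - 14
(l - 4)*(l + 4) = l^2 - 16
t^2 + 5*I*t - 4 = (t + I)*(t + 4*I)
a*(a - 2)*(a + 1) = a^3 - a^2 - 2*a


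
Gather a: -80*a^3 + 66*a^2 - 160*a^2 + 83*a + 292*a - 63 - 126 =-80*a^3 - 94*a^2 + 375*a - 189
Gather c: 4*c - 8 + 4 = 4*c - 4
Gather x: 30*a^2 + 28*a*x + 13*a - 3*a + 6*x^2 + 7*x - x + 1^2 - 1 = 30*a^2 + 10*a + 6*x^2 + x*(28*a + 6)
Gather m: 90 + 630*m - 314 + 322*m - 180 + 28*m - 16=980*m - 420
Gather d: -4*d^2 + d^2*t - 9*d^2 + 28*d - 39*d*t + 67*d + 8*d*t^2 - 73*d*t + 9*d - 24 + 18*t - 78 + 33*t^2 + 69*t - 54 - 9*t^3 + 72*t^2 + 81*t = d^2*(t - 13) + d*(8*t^2 - 112*t + 104) - 9*t^3 + 105*t^2 + 168*t - 156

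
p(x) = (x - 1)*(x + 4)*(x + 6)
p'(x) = (x - 1)*(x + 4) + (x - 1)*(x + 6) + (x + 4)*(x + 6)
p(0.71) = -9.17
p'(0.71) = 28.29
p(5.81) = 557.27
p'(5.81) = 219.85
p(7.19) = 913.62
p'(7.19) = 298.51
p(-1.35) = -28.96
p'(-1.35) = -4.83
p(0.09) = -22.67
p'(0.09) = 15.64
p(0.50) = -14.62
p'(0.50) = 23.75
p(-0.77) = -29.90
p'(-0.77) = 1.92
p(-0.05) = -24.68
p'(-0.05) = 13.11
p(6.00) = 600.00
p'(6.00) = 230.00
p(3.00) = 126.00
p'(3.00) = 95.00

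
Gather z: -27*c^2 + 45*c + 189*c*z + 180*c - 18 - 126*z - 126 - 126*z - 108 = -27*c^2 + 225*c + z*(189*c - 252) - 252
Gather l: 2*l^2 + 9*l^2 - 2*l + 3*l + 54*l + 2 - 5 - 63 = 11*l^2 + 55*l - 66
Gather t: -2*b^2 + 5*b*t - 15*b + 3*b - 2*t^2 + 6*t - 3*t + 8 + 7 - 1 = -2*b^2 - 12*b - 2*t^2 + t*(5*b + 3) + 14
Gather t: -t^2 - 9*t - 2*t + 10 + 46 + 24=-t^2 - 11*t + 80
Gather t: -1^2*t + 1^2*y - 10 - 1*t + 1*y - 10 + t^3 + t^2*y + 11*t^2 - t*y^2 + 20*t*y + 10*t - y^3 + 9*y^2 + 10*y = t^3 + t^2*(y + 11) + t*(-y^2 + 20*y + 8) - y^3 + 9*y^2 + 12*y - 20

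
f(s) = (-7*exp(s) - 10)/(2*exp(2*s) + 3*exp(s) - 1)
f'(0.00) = 5.69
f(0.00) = -4.25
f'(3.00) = 0.17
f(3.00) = -0.17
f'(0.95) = 1.49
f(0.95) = -1.40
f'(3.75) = 0.08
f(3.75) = -0.08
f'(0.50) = 2.64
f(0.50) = -2.30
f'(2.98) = 0.18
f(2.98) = -0.18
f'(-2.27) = 9.54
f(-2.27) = 16.04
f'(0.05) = 5.22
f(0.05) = -3.98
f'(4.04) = 0.06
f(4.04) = -0.06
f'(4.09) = 0.06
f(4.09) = -0.06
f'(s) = (-7*exp(s) - 10)*(-4*exp(2*s) - 3*exp(s))/(2*exp(2*s) + 3*exp(s) - 1)^2 - 7*exp(s)/(2*exp(2*s) + 3*exp(s) - 1) = (14*exp(2*s) + 40*exp(s) + 37)*exp(s)/(4*exp(4*s) + 12*exp(3*s) + 5*exp(2*s) - 6*exp(s) + 1)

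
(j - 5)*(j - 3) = j^2 - 8*j + 15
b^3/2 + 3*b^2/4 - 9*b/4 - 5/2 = (b/2 + 1/2)*(b - 2)*(b + 5/2)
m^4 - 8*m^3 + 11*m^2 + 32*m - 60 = (m - 5)*(m - 3)*(m - 2)*(m + 2)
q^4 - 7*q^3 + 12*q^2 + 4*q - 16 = (q - 4)*(q - 2)^2*(q + 1)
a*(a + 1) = a^2 + a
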